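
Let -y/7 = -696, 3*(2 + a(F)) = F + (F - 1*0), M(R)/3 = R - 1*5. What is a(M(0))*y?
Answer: -58464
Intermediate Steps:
M(R) = -15 + 3*R (M(R) = 3*(R - 1*5) = 3*(R - 5) = 3*(-5 + R) = -15 + 3*R)
a(F) = -2 + 2*F/3 (a(F) = -2 + (F + (F - 1*0))/3 = -2 + (F + (F + 0))/3 = -2 + (F + F)/3 = -2 + (2*F)/3 = -2 + 2*F/3)
y = 4872 (y = -7*(-696) = 4872)
a(M(0))*y = (-2 + 2*(-15 + 3*0)/3)*4872 = (-2 + 2*(-15 + 0)/3)*4872 = (-2 + (2/3)*(-15))*4872 = (-2 - 10)*4872 = -12*4872 = -58464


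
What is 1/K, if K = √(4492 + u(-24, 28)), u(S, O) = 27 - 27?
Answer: √1123/2246 ≈ 0.014920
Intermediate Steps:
u(S, O) = 0
K = 2*√1123 (K = √(4492 + 0) = √4492 = 2*√1123 ≈ 67.022)
1/K = 1/(2*√1123) = √1123/2246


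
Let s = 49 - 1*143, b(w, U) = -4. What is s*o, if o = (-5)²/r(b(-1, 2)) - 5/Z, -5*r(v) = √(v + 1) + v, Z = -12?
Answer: -286465/114 - 11750*I*√3/19 ≈ -2512.9 - 1071.1*I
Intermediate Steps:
r(v) = -v/5 - √(1 + v)/5 (r(v) = -(√(v + 1) + v)/5 = -(√(1 + v) + v)/5 = -(v + √(1 + v))/5 = -v/5 - √(1 + v)/5)
s = -94 (s = 49 - 143 = -94)
o = 5/12 + 25/(⅘ - I*√3/5) (o = (-5)²/(-⅕*(-4) - √(1 - 4)/5) - 5/(-12) = 25/(⅘ - I*√3/5) - 5*(-1/12) = 25/(⅘ - I*√3/5) + 5/12 = 5/12 + 25/(⅘ - I*√3/5) ≈ 26.732 + 11.395*I)
s*o = -94*(6095/228 + 125*I*√3/19) = -286465/114 - 11750*I*√3/19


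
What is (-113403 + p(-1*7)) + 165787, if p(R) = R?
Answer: 52377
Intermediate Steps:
(-113403 + p(-1*7)) + 165787 = (-113403 - 1*7) + 165787 = (-113403 - 7) + 165787 = -113410 + 165787 = 52377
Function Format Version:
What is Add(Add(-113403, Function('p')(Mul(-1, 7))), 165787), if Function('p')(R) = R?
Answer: 52377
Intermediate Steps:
Add(Add(-113403, Function('p')(Mul(-1, 7))), 165787) = Add(Add(-113403, Mul(-1, 7)), 165787) = Add(Add(-113403, -7), 165787) = Add(-113410, 165787) = 52377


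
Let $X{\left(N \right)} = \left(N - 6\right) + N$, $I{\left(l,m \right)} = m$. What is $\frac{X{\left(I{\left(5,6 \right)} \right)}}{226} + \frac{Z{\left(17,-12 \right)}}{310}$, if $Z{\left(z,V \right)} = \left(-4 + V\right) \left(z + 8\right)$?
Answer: $- \frac{4427}{3503} \approx -1.2638$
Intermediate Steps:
$X{\left(N \right)} = -6 + 2 N$ ($X{\left(N \right)} = \left(N - 6\right) + N = \left(-6 + N\right) + N = -6 + 2 N$)
$Z{\left(z,V \right)} = \left(-4 + V\right) \left(8 + z\right)$
$\frac{X{\left(I{\left(5,6 \right)} \right)}}{226} + \frac{Z{\left(17,-12 \right)}}{310} = \frac{-6 + 2 \cdot 6}{226} + \frac{-32 - 68 + 8 \left(-12\right) - 204}{310} = \left(-6 + 12\right) \frac{1}{226} + \left(-32 - 68 - 96 - 204\right) \frac{1}{310} = 6 \cdot \frac{1}{226} - \frac{40}{31} = \frac{3}{113} - \frac{40}{31} = - \frac{4427}{3503}$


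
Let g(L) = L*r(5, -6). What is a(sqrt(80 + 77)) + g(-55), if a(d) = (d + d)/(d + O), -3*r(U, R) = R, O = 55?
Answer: -157897/1434 + 55*sqrt(157)/1434 ≈ -109.63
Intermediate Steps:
r(U, R) = -R/3
g(L) = 2*L (g(L) = L*(-1/3*(-6)) = L*2 = 2*L)
a(d) = 2*d/(55 + d) (a(d) = (d + d)/(d + 55) = (2*d)/(55 + d) = 2*d/(55 + d))
a(sqrt(80 + 77)) + g(-55) = 2*sqrt(80 + 77)/(55 + sqrt(80 + 77)) + 2*(-55) = 2*sqrt(157)/(55 + sqrt(157)) - 110 = -110 + 2*sqrt(157)/(55 + sqrt(157))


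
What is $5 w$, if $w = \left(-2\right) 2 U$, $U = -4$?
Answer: $80$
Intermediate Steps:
$w = 16$ ($w = \left(-2\right) 2 \left(-4\right) = \left(-4\right) \left(-4\right) = 16$)
$5 w = 5 \cdot 16 = 80$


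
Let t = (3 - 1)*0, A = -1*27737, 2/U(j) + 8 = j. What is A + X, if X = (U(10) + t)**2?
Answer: -27736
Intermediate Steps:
U(j) = 2/(-8 + j)
A = -27737
t = 0 (t = 2*0 = 0)
X = 1 (X = (2/(-8 + 10) + 0)**2 = (2/2 + 0)**2 = (2*(1/2) + 0)**2 = (1 + 0)**2 = 1**2 = 1)
A + X = -27737 + 1 = -27736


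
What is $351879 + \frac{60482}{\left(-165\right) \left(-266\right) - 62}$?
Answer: $\frac{7711106647}{21914} \approx 3.5188 \cdot 10^{5}$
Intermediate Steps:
$351879 + \frac{60482}{\left(-165\right) \left(-266\right) - 62} = 351879 + \frac{60482}{43890 - 62} = 351879 + \frac{60482}{43828} = 351879 + 60482 \cdot \frac{1}{43828} = 351879 + \frac{30241}{21914} = \frac{7711106647}{21914}$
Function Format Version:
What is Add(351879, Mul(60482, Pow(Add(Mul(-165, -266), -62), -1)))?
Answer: Rational(7711106647, 21914) ≈ 3.5188e+5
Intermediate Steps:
Add(351879, Mul(60482, Pow(Add(Mul(-165, -266), -62), -1))) = Add(351879, Mul(60482, Pow(Add(43890, -62), -1))) = Add(351879, Mul(60482, Pow(43828, -1))) = Add(351879, Mul(60482, Rational(1, 43828))) = Add(351879, Rational(30241, 21914)) = Rational(7711106647, 21914)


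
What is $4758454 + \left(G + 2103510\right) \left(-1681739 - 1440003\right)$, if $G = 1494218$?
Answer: $-11231173843722$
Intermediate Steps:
$4758454 + \left(G + 2103510\right) \left(-1681739 - 1440003\right) = 4758454 + \left(1494218 + 2103510\right) \left(-1681739 - 1440003\right) = 4758454 + 3597728 \left(-3121742\right) = 4758454 - 11231178602176 = -11231173843722$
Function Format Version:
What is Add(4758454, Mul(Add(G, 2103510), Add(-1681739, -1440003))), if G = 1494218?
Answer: -11231173843722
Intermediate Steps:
Add(4758454, Mul(Add(G, 2103510), Add(-1681739, -1440003))) = Add(4758454, Mul(Add(1494218, 2103510), Add(-1681739, -1440003))) = Add(4758454, Mul(3597728, -3121742)) = Add(4758454, -11231178602176) = -11231173843722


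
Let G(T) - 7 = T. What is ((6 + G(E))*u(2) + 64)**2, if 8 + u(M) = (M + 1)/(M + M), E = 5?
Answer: 17689/4 ≈ 4422.3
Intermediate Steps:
G(T) = 7 + T
u(M) = -8 + (1 + M)/(2*M) (u(M) = -8 + (M + 1)/(M + M) = -8 + (1 + M)/((2*M)) = -8 + (1 + M)*(1/(2*M)) = -8 + (1 + M)/(2*M))
((6 + G(E))*u(2) + 64)**2 = ((6 + (7 + 5))*((1/2)*(1 - 15*2)/2) + 64)**2 = ((6 + 12)*((1/2)*(1/2)*(1 - 30)) + 64)**2 = (18*((1/2)*(1/2)*(-29)) + 64)**2 = (18*(-29/4) + 64)**2 = (-261/2 + 64)**2 = (-133/2)**2 = 17689/4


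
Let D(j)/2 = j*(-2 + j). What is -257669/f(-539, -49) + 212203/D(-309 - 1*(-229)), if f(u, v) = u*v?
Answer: 2223876153/346512320 ≈ 6.4179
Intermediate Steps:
D(j) = 2*j*(-2 + j) (D(j) = 2*(j*(-2 + j)) = 2*j*(-2 + j))
-257669/f(-539, -49) + 212203/D(-309 - 1*(-229)) = -257669/((-539*(-49))) + 212203/((2*(-309 - 1*(-229))*(-2 + (-309 - 1*(-229))))) = -257669/26411 + 212203/((2*(-309 + 229)*(-2 + (-309 + 229)))) = -257669*1/26411 + 212203/((2*(-80)*(-2 - 80))) = -257669/26411 + 212203/((2*(-80)*(-82))) = -257669/26411 + 212203/13120 = 2223876153/346512320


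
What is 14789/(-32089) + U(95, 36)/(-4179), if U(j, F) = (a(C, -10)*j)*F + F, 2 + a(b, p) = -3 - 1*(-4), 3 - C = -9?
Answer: 15595315/44699977 ≈ 0.34889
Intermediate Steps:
C = 12 (C = 3 - 1*(-9) = 3 + 9 = 12)
a(b, p) = -1 (a(b, p) = -2 + (-3 - 1*(-4)) = -2 + (-3 + 4) = -2 + 1 = -1)
U(j, F) = F - F*j (U(j, F) = (-j)*F + F = -F*j + F = F - F*j)
14789/(-32089) + U(95, 36)/(-4179) = 14789/(-32089) + (36*(1 - 1*95))/(-4179) = 14789*(-1/32089) + (36*(1 - 95))*(-1/4179) = -14789/32089 + (36*(-94))*(-1/4179) = -14789/32089 - 3384*(-1/4179) = -14789/32089 + 1128/1393 = 15595315/44699977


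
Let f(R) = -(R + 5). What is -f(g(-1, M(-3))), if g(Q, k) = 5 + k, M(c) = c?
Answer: 7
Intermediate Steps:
f(R) = -5 - R (f(R) = -(5 + R) = -5 - R)
-f(g(-1, M(-3))) = -(-5 - (5 - 3)) = -(-5 - 1*2) = -(-5 - 2) = -1*(-7) = 7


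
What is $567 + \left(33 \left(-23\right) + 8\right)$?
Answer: $-184$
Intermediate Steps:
$567 + \left(33 \left(-23\right) + 8\right) = 567 + \left(-759 + 8\right) = 567 - 751 = -184$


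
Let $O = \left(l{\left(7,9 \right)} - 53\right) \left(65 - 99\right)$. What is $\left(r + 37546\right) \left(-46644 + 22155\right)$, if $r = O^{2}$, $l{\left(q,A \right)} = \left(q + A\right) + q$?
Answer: $-26397819594$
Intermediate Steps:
$l{\left(q,A \right)} = A + 2 q$ ($l{\left(q,A \right)} = \left(A + q\right) + q = A + 2 q$)
$O = 1020$ ($O = \left(\left(9 + 2 \cdot 7\right) - 53\right) \left(65 - 99\right) = \left(\left(9 + 14\right) - 53\right) \left(-34\right) = \left(23 - 53\right) \left(-34\right) = \left(-30\right) \left(-34\right) = 1020$)
$r = 1040400$ ($r = 1020^{2} = 1040400$)
$\left(r + 37546\right) \left(-46644 + 22155\right) = \left(1040400 + 37546\right) \left(-46644 + 22155\right) = 1077946 \left(-24489\right) = -26397819594$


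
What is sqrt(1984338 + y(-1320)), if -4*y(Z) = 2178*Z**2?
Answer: 9*I*sqrt(11688302) ≈ 30769.0*I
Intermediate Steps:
y(Z) = -1089*Z**2/2
sqrt(1984338 + y(-1320)) = sqrt(1984338 - 1089/2*(-1320)**2) = sqrt(1984338 - 1089/2*1742400) = sqrt(1984338 - 948736800) = sqrt(-946752462) = 9*I*sqrt(11688302)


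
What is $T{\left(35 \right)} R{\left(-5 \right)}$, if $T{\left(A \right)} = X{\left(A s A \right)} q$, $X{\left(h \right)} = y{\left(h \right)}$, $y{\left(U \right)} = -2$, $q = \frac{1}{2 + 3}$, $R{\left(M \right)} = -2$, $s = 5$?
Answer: $\frac{4}{5} \approx 0.8$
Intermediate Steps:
$q = \frac{1}{5} \approx 0.2$
$X{\left(h \right)} = -2$
$T{\left(A \right)} = - \frac{2}{5}$ ($T{\left(A \right)} = \left(-2\right) \frac{1}{5} = - \frac{2}{5}$)
$T{\left(35 \right)} R{\left(-5 \right)} = \left(- \frac{2}{5}\right) \left(-2\right) = \frac{4}{5}$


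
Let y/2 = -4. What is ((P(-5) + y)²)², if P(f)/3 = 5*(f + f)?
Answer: 623201296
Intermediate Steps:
y = -8 (y = 2*(-4) = -8)
P(f) = 30*f (P(f) = 3*(5*(f + f)) = 3*(5*(2*f)) = 3*(10*f) = 30*f)
((P(-5) + y)²)² = ((30*(-5) - 8)²)² = ((-150 - 8)²)² = ((-158)²)² = 24964² = 623201296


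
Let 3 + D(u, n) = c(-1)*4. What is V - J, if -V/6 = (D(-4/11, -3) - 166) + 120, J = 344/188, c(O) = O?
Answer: 14860/47 ≈ 316.17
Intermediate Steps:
D(u, n) = -7 (D(u, n) = -3 - 1*4 = -3 - 4 = -7)
J = 86/47 (J = 344*(1/188) = 86/47 ≈ 1.8298)
V = 318 (V = -6*((-7 - 166) + 120) = -6*(-173 + 120) = -6*(-53) = 318)
V - J = 318 - 1*86/47 = 318 - 86/47 = 14860/47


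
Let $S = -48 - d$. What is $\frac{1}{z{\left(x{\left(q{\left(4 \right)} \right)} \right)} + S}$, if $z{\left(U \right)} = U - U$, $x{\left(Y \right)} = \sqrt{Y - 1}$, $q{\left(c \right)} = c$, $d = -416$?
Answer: $\frac{1}{368} \approx 0.0027174$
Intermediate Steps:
$x{\left(Y \right)} = \sqrt{-1 + Y}$
$z{\left(U \right)} = 0$
$S = 368$ ($S = -48 - -416 = -48 + 416 = 368$)
$\frac{1}{z{\left(x{\left(q{\left(4 \right)} \right)} \right)} + S} = \frac{1}{0 + 368} = \frac{1}{368}$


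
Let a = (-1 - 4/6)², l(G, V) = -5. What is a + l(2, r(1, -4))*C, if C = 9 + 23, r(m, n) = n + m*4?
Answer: -1415/9 ≈ -157.22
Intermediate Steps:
r(m, n) = n + 4*m
C = 32
a = 25/9 (a = (-1 - 4*⅙)² = (-1 - ⅔)² = (-5/3)² = 25/9 ≈ 2.7778)
a + l(2, r(1, -4))*C = 25/9 - 5*32 = 25/9 - 160 = -1415/9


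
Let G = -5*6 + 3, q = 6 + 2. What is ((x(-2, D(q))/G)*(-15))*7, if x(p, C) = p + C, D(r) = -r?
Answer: -350/9 ≈ -38.889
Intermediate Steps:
q = 8
x(p, C) = C + p
G = -27 (G = -30 + 3 = -27)
((x(-2, D(q))/G)*(-15))*7 = (((-1*8 - 2)/(-27))*(-15))*7 = (((-8 - 2)*(-1/27))*(-15))*7 = (-10*(-1/27)*(-15))*7 = ((10/27)*(-15))*7 = -50/9*7 = -350/9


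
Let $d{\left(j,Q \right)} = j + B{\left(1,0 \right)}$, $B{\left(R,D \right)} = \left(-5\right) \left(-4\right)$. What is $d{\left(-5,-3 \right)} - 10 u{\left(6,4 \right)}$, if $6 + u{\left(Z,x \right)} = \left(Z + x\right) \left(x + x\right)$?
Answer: $-725$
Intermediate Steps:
$B{\left(R,D \right)} = 20$
$u{\left(Z,x \right)} = -6 + 2 x \left(Z + x\right)$ ($u{\left(Z,x \right)} = -6 + \left(Z + x\right) \left(x + x\right) = -6 + \left(Z + x\right) 2 x = -6 + 2 x \left(Z + x\right)$)
$d{\left(j,Q \right)} = 20 + j$ ($d{\left(j,Q \right)} = j + 20 = 20 + j$)
$d{\left(-5,-3 \right)} - 10 u{\left(6,4 \right)} = \left(20 - 5\right) - 10 \left(-6 + 2 \cdot 4^{2} + 2 \cdot 6 \cdot 4\right) = 15 - 10 \left(-6 + 2 \cdot 16 + 48\right) = 15 - 10 \left(-6 + 32 + 48\right) = 15 - 740 = -725$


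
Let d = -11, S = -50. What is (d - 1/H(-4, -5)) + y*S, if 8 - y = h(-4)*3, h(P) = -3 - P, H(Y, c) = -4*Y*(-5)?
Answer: -20879/80 ≈ -260.99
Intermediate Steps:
H(Y, c) = 20*Y
y = 5 (y = 8 - (-3 - 1*(-4))*3 = 8 - (-3 + 4)*3 = 8 - 3 = 5)
(d - 1/H(-4, -5)) + y*S = (-11 - 1/(20*(-4))) + 5*(-50) = (-11 - 1/(-80)) - 250 = (-11 - 1*(-1/80)) - 250 = (-11 + 1/80) - 250 = -879/80 - 250 = -20879/80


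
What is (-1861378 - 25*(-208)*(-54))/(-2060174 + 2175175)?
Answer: -2142178/115001 ≈ -18.627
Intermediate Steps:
(-1861378 - 25*(-208)*(-54))/(-2060174 + 2175175) = (-1861378 + 5200*(-54))/115001 = (-1861378 - 280800)*(1/115001) = -2142178*1/115001 = -2142178/115001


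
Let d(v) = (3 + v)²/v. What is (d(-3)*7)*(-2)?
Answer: 0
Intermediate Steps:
d(v) = (3 + v)²/v
(d(-3)*7)*(-2) = (((3 - 3)²/(-3))*7)*(-2) = (-⅓*0²*7)*(-2) = (-⅓*0*7)*(-2) = (0*7)*(-2) = 0*(-2) = 0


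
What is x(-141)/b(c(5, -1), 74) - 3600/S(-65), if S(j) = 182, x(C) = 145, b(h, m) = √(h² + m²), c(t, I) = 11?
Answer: -1800/91 + 5*√5597/193 ≈ -17.842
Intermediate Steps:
x(-141)/b(c(5, -1), 74) - 3600/S(-65) = 145/(√(11² + 74²)) - 3600/182 = 145/(√(121 + 5476)) - 3600*1/182 = 145/(√5597) - 1800/91 = 145*(√5597/5597) - 1800/91 = 5*√5597/193 - 1800/91 = -1800/91 + 5*√5597/193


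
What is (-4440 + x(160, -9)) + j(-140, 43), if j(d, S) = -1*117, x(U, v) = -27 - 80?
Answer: -4664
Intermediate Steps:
x(U, v) = -107
j(d, S) = -117
(-4440 + x(160, -9)) + j(-140, 43) = (-4440 - 107) - 117 = -4547 - 117 = -4664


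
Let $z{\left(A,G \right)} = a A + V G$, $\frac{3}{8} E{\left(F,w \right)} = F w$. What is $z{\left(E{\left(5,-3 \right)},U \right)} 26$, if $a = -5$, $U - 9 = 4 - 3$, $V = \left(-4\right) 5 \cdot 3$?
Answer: $-10400$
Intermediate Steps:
$V = -60$ ($V = \left(-20\right) 3 = -60$)
$U = 10$ ($U = 9 + \left(4 - 3\right) = 9 + 1 = 10$)
$E{\left(F,w \right)} = \frac{8 F w}{3}$
$z{\left(A,G \right)} = - 60 G - 5 A$ ($z{\left(A,G \right)} = - 5 A - 60 G = - 60 G - 5 A$)
$z{\left(E{\left(5,-3 \right)},U \right)} 26 = \left(\left(-60\right) 10 - 5 \cdot \frac{8}{3} \cdot 5 \left(-3\right)\right) 26 = \left(-600 - -200\right) 26 = \left(-600 + 200\right) 26 = \left(-400\right) 26 = -10400$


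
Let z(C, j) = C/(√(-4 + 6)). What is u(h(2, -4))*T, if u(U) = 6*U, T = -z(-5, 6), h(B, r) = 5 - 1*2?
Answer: 45*√2 ≈ 63.640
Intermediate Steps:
h(B, r) = 3 (h(B, r) = 5 - 2 = 3)
z(C, j) = C*√2/2 (z(C, j) = C/(√2) = C*(√2/2) = C*√2/2)
T = 5*√2/2 (T = -(-5)*√2/2 = 5*√2/2 ≈ 3.5355)
u(h(2, -4))*T = (6*3)*(5*√2/2) = 18*(5*√2/2) = 45*√2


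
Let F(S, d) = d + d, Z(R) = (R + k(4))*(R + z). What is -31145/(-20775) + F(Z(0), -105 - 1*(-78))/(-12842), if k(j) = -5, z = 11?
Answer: 40108594/26679255 ≈ 1.5034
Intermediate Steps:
Z(R) = (-5 + R)*(11 + R) (Z(R) = (R - 5)*(R + 11) = (-5 + R)*(11 + R))
F(S, d) = 2*d
-31145/(-20775) + F(Z(0), -105 - 1*(-78))/(-12842) = -31145/(-20775) + (2*(-105 - 1*(-78)))/(-12842) = -31145*(-1/20775) + (2*(-105 + 78))*(-1/12842) = 6229/4155 + (2*(-27))*(-1/12842) = 6229/4155 - 54*(-1/12842) = 6229/4155 + 27/6421 = 40108594/26679255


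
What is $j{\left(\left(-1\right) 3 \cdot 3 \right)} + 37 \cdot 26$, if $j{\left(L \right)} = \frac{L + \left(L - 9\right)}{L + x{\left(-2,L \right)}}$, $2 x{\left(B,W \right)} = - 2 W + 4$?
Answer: $\frac{1897}{2} \approx 948.5$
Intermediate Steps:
$x{\left(B,W \right)} = 2 - W$ ($x{\left(B,W \right)} = \frac{- 2 W + 4}{2} = \frac{4 - 2 W}{2} = 2 - W$)
$j{\left(L \right)} = - \frac{9}{2} + L$ ($j{\left(L \right)} = \frac{L + \left(L - 9\right)}{L - \left(-2 + L\right)} = \frac{L + \left(-9 + L\right)}{2} = \left(-9 + 2 L\right) \frac{1}{2} = - \frac{9}{2} + L$)
$j{\left(\left(-1\right) 3 \cdot 3 \right)} + 37 \cdot 26 = \left(- \frac{9}{2} + \left(-1\right) 3 \cdot 3\right) + 37 \cdot 26 = \left(- \frac{9}{2} - 9\right) + 962 = - \frac{27}{2} + 962 = \frac{1897}{2}$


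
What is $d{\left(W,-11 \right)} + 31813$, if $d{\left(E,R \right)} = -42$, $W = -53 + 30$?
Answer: $31771$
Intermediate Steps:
$W = -23$
$d{\left(W,-11 \right)} + 31813 = -42 + 31813 = 31771$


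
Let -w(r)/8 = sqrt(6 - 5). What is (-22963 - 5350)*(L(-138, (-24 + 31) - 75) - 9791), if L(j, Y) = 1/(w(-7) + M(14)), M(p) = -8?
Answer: 4435429641/16 ≈ 2.7721e+8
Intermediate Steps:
w(r) = -8 (w(r) = -8*sqrt(6 - 5) = -8*sqrt(1) = -8*1 = -8)
L(j, Y) = -1/16 (L(j, Y) = 1/(-8 - 8) = 1/(-16) = -1/16)
(-22963 - 5350)*(L(-138, (-24 + 31) - 75) - 9791) = (-22963 - 5350)*(-1/16 - 9791) = -28313*(-156657/16) = 4435429641/16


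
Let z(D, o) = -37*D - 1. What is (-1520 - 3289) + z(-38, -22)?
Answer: -3404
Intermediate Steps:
z(D, o) = -1 - 37*D
(-1520 - 3289) + z(-38, -22) = (-1520 - 3289) + (-1 - 37*(-38)) = -4809 + (-1 + 1406) = -4809 + 1405 = -3404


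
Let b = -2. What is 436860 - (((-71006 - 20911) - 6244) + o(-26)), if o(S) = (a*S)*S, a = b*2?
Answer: 537725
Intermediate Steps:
a = -4 (a = -2*2 = -4)
o(S) = -4*S² (o(S) = (-4*S)*S = -4*S²)
436860 - (((-71006 - 20911) - 6244) + o(-26)) = 436860 - (((-71006 - 20911) - 6244) - 4*(-26)²) = 436860 - ((-91917 - 6244) - 4*676) = 436860 - (-98161 - 2704) = 436860 - 1*(-100865) = 436860 + 100865 = 537725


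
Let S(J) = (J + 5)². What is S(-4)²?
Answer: 1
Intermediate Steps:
S(J) = (5 + J)²
S(-4)² = ((5 - 4)²)² = (1²)² = 1² = 1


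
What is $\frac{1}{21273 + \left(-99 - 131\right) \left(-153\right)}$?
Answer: $\frac{1}{56463} \approx 1.7711 \cdot 10^{-5}$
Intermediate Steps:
$\frac{1}{21273 + \left(-99 - 131\right) \left(-153\right)} = \frac{1}{21273 - -35190} = \frac{1}{21273 + 35190} = \frac{1}{56463}$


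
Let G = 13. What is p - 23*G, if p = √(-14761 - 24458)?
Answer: -299 + I*√39219 ≈ -299.0 + 198.04*I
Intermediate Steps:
p = I*√39219 (p = √(-39219) = I*√39219 ≈ 198.04*I)
p - 23*G = I*√39219 - 23*13 = I*√39219 - 299 = -299 + I*√39219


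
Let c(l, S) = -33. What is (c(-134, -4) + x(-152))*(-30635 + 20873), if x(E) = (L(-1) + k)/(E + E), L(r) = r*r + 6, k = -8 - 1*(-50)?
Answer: 49205361/152 ≈ 3.2372e+5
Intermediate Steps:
k = 42 (k = -8 + 50 = 42)
L(r) = 6 + r**2 (L(r) = r**2 + 6 = 6 + r**2)
x(E) = 49/(2*E) (x(E) = ((6 + (-1)**2) + 42)/(E + E) = ((6 + 1) + 42)/((2*E)) = (7 + 42)*(1/(2*E)) = 49*(1/(2*E)) = 49/(2*E))
(c(-134, -4) + x(-152))*(-30635 + 20873) = (-33 + (49/2)/(-152))*(-30635 + 20873) = (-33 + (49/2)*(-1/152))*(-9762) = (-33 - 49/304)*(-9762) = -10081/304*(-9762) = 49205361/152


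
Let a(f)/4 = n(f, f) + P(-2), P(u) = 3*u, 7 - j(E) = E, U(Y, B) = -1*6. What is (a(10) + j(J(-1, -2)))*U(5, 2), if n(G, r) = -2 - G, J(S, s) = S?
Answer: 384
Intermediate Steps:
U(Y, B) = -6
j(E) = 7 - E
a(f) = -32 - 4*f (a(f) = 4*((-2 - f) + 3*(-2)) = 4*((-2 - f) - 6) = 4*(-8 - f) = -32 - 4*f)
(a(10) + j(J(-1, -2)))*U(5, 2) = ((-32 - 4*10) + (7 - 1*(-1)))*(-6) = ((-32 - 40) + (7 + 1))*(-6) = (-72 + 8)*(-6) = -64*(-6) = 384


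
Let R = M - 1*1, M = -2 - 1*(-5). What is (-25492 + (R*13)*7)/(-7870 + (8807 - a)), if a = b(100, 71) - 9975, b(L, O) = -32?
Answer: -12655/5472 ≈ -2.3127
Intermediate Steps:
M = 3 (M = -2 + 5 = 3)
a = -10007 (a = -32 - 9975 = -10007)
R = 2 (R = 3 - 1*1 = 3 - 1 = 2)
(-25492 + (R*13)*7)/(-7870 + (8807 - a)) = (-25492 + (2*13)*7)/(-7870 + (8807 - 1*(-10007))) = (-25492 + 26*7)/(-7870 + (8807 + 10007)) = (-25492 + 182)/(-7870 + 18814) = -25310/10944 = -25310*1/10944 = -12655/5472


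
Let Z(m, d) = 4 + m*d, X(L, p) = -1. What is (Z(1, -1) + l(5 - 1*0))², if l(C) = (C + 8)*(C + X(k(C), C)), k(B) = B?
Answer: 3025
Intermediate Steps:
l(C) = (-1 + C)*(8 + C) (l(C) = (C + 8)*(C - 1) = (8 + C)*(-1 + C) = (-1 + C)*(8 + C))
Z(m, d) = 4 + d*m
(Z(1, -1) + l(5 - 1*0))² = ((4 - 1*1) + (-8 + (5 - 1*0)² + 7*(5 - 1*0)))² = ((4 - 1) + (-8 + (5 + 0)² + 7*(5 + 0)))² = (3 + (-8 + 5² + 7*5))² = (3 + (-8 + 25 + 35))² = (3 + 52)² = 55² = 3025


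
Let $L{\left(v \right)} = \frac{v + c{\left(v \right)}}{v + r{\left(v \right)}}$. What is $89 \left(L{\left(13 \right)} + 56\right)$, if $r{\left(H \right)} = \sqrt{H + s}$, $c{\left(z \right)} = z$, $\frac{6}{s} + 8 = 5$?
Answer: $\frac{408777}{79} - \frac{1157 \sqrt{11}}{79} \approx 5125.8$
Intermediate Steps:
$s = -2$ ($s = \frac{6}{-8 + 5} = \frac{6}{-3} = 6 \left(- \frac{1}{3}\right) = -2$)
$r{\left(H \right)} = \sqrt{-2 + H}$ ($r{\left(H \right)} = \sqrt{H - 2} = \sqrt{-2 + H}$)
$L{\left(v \right)} = \frac{2 v}{v + \sqrt{-2 + v}}$ ($L{\left(v \right)} = \frac{v + v}{v + \sqrt{-2 + v}} = \frac{2 v}{v + \sqrt{-2 + v}}$)
$89 \left(L{\left(13 \right)} + 56\right) = 89 \left(2 \cdot 13 \frac{1}{13 + \sqrt{-2 + 13}} + 56\right) = 89 \left(2 \cdot 13 \frac{1}{13 + \sqrt{11}} + 56\right) = 89 \left(\frac{26}{13 + \sqrt{11}} + 56\right) = 89 \left(56 + \frac{26}{13 + \sqrt{11}}\right) = 4984 + \frac{2314}{13 + \sqrt{11}}$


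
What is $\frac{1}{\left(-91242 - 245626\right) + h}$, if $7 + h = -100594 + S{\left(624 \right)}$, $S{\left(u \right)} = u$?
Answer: $- \frac{1}{436845} \approx -2.2891 \cdot 10^{-6}$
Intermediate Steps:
$h = -99977$ ($h = -7 + \left(-100594 + 624\right) = -7 - 99970 = -99977$)
$\frac{1}{\left(-91242 - 245626\right) + h} = \frac{1}{\left(-91242 - 245626\right) - 99977} = \frac{1}{-336868 - 99977} = \frac{1}{-436845} = - \frac{1}{436845}$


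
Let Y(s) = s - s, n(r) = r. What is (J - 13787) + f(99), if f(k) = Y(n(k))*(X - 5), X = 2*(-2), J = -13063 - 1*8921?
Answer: -35771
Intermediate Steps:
Y(s) = 0
J = -21984 (J = -13063 - 8921 = -21984)
X = -4
f(k) = 0 (f(k) = 0*(-4 - 5) = 0*(-9) = 0)
(J - 13787) + f(99) = (-21984 - 13787) + 0 = -35771 + 0 = -35771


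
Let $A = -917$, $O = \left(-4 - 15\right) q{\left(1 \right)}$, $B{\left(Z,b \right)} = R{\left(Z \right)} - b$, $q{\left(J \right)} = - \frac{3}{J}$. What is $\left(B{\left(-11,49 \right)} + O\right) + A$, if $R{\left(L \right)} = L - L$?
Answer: $-909$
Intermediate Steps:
$R{\left(L \right)} = 0$
$B{\left(Z,b \right)} = - b$ ($B{\left(Z,b \right)} = 0 - b = - b$)
$O = 57$ ($O = \left(-4 - 15\right) \left(- \frac{3}{1}\right) = - 19 \left(\left(-3\right) 1\right) = \left(-19\right) \left(-3\right) = 57$)
$\left(B{\left(-11,49 \right)} + O\right) + A = \left(\left(-1\right) 49 + 57\right) - 917 = \left(-49 + 57\right) - 917 = 8 - 917 = -909$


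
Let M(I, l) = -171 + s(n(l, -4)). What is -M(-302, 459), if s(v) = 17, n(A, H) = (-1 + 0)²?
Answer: 154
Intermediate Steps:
n(A, H) = 1 (n(A, H) = (-1)² = 1)
M(I, l) = -154 (M(I, l) = -171 + 17 = -154)
-M(-302, 459) = -1*(-154) = 154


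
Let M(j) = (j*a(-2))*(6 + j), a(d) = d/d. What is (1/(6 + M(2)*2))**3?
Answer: 1/54872 ≈ 1.8224e-5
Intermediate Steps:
a(d) = 1
M(j) = j*(6 + j) (M(j) = (j*1)*(6 + j) = j*(6 + j))
(1/(6 + M(2)*2))**3 = (1/(6 + (2*(6 + 2))*2))**3 = (1/(6 + (2*8)*2))**3 = (1/(6 + 16*2))**3 = (1/(6 + 32))**3 = (1/38)**3 = 1/54872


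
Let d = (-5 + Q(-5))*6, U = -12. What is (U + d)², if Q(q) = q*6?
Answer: 49284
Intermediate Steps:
Q(q) = 6*q
d = -210 (d = (-5 + 6*(-5))*6 = (-5 - 30)*6 = -35*6 = -210)
(U + d)² = (-12 - 210)² = (-222)² = 49284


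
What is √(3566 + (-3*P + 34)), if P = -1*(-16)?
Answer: 4*√222 ≈ 59.599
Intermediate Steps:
P = 16
√(3566 + (-3*P + 34)) = √(3566 + (-3*16 + 34)) = √(3566 + (-48 + 34)) = √(3566 - 14) = √3552 = 4*√222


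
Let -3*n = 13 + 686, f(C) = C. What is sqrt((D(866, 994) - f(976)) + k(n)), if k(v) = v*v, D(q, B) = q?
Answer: sqrt(54179) ≈ 232.76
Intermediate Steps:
n = -233 (n = -(13 + 686)/3 = -1/3*699 = -233)
k(v) = v**2
sqrt((D(866, 994) - f(976)) + k(n)) = sqrt((866 - 1*976) + (-233)**2) = sqrt((866 - 976) + 54289) = sqrt(-110 + 54289) = sqrt(54179)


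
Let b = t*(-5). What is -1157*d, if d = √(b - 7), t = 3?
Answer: -1157*I*√22 ≈ -5426.8*I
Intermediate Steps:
b = -15 (b = 3*(-5) = -15)
d = I*√22 (d = √(-15 - 7) = √(-22) = I*√22 ≈ 4.6904*I)
-1157*d = -1157*I*√22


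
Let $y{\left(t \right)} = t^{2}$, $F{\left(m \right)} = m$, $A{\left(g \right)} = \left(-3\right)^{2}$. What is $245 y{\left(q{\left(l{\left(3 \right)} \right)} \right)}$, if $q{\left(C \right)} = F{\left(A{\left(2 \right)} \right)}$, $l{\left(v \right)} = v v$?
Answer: $19845$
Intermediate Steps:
$A{\left(g \right)} = 9$
$l{\left(v \right)} = v^{2}$
$q{\left(C \right)} = 9$
$245 y{\left(q{\left(l{\left(3 \right)} \right)} \right)} = 245 \cdot 9^{2} = 245 \cdot 81 = 19845$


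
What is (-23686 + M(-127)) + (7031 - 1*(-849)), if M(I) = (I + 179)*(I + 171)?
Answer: -13518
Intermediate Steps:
M(I) = (171 + I)*(179 + I) (M(I) = (179 + I)*(171 + I) = (171 + I)*(179 + I))
(-23686 + M(-127)) + (7031 - 1*(-849)) = (-23686 + (30609 + (-127)**2 + 350*(-127))) + (7031 - 1*(-849)) = (-23686 + (30609 + 16129 - 44450)) + (7031 + 849) = (-23686 + 2288) + 7880 = -21398 + 7880 = -13518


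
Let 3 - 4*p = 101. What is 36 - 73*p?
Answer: 3649/2 ≈ 1824.5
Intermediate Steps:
p = -49/2 (p = ¾ - ¼*101 = ¾ - 101/4 = -49/2 ≈ -24.500)
36 - 73*p = 36 - 73*(-49/2) = 36 + 3577/2 = 3649/2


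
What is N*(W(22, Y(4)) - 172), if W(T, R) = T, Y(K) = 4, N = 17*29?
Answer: -73950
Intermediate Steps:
N = 493
N*(W(22, Y(4)) - 172) = 493*(22 - 172) = 493*(-150) = -73950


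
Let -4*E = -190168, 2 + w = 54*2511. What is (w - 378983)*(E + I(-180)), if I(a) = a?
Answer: -11527484542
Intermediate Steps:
w = 135592 (w = -2 + 54*2511 = -2 + 135594 = 135592)
E = 47542 (E = -1/4*(-190168) = 47542)
(w - 378983)*(E + I(-180)) = (135592 - 378983)*(47542 - 180) = -243391*47362 = -11527484542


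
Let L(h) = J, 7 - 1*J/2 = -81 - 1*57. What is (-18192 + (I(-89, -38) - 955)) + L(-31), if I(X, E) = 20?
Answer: -18837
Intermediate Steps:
J = 290 (J = 14 - 2*(-81 - 1*57) = 14 - 2*(-81 - 57) = 14 - 2*(-138) = 14 + 276 = 290)
L(h) = 290
(-18192 + (I(-89, -38) - 955)) + L(-31) = (-18192 + (20 - 955)) + 290 = (-18192 - 935) + 290 = -19127 + 290 = -18837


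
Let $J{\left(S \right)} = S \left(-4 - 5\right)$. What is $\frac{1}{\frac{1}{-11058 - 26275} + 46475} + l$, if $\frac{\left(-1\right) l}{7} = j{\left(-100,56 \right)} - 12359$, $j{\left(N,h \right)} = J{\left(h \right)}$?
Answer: $\frac{156225742795467}{1735051174} \approx 90041.0$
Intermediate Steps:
$J{\left(S \right)} = - 9 S$ ($J{\left(S \right)} = S \left(-9\right) = - 9 S$)
$j{\left(N,h \right)} = - 9 h$
$l = 90041$ ($l = - 7 \left(\left(-9\right) 56 - 12359\right) = - 7 \left(-504 - 12359\right) = \left(-7\right) \left(-12863\right) = 90041$)
$\frac{1}{\frac{1}{-11058 - 26275} + 46475} + l = \frac{1}{\frac{1}{-11058 - 26275} + 46475} + 90041 = \frac{1}{\frac{1}{-37333} + 46475} + 90041 = \frac{1}{- \frac{1}{37333} + 46475} + 90041 = \frac{1}{\frac{1735051174}{37333}} + 90041 = \frac{37333}{1735051174} + 90041 = \frac{156225742795467}{1735051174}$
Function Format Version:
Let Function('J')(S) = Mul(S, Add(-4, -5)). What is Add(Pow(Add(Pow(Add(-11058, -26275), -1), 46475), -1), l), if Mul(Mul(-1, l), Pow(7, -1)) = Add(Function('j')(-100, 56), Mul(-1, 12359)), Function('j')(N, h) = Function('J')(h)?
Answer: Rational(156225742795467, 1735051174) ≈ 90041.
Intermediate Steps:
Function('J')(S) = Mul(-9, S) (Function('J')(S) = Mul(S, -9) = Mul(-9, S))
Function('j')(N, h) = Mul(-9, h)
l = 90041 (l = Mul(-7, Add(Mul(-9, 56), Mul(-1, 12359))) = Mul(-7, Add(-504, -12359)) = Mul(-7, -12863) = 90041)
Add(Pow(Add(Pow(Add(-11058, -26275), -1), 46475), -1), l) = Add(Pow(Add(Pow(Add(-11058, -26275), -1), 46475), -1), 90041) = Add(Pow(Add(Pow(-37333, -1), 46475), -1), 90041) = Add(Pow(Add(Rational(-1, 37333), 46475), -1), 90041) = Add(Pow(Rational(1735051174, 37333), -1), 90041) = Add(Rational(37333, 1735051174), 90041) = Rational(156225742795467, 1735051174)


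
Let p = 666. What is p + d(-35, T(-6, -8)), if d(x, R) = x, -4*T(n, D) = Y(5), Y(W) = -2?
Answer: 631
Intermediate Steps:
T(n, D) = ½ (T(n, D) = -¼*(-2) = ½)
p + d(-35, T(-6, -8)) = 666 - 35 = 631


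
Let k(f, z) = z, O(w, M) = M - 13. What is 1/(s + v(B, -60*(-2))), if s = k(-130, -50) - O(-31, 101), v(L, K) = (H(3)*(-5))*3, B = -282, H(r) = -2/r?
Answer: -1/128 ≈ -0.0078125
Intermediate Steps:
O(w, M) = -13 + M
v(L, K) = 10 (v(L, K) = (-2/3*(-5))*3 = (-2*1/3*(-5))*3 = -2/3*(-5)*3 = (10/3)*3 = 10)
s = -138 (s = -50 - (-13 + 101) = -50 - 1*88 = -50 - 88 = -138)
1/(s + v(B, -60*(-2))) = 1/(-138 + 10) = 1/(-128) = -1/128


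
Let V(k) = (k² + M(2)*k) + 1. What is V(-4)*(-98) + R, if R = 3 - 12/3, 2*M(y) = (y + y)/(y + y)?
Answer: -1471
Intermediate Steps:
M(y) = ½ (M(y) = ((y + y)/(y + y))/2 = ((2*y)/((2*y)))/2 = ((2*y)*(1/(2*y)))/2 = (½)*1 = ½)
R = -1 (R = 3 - 12/3 = 3 - 2*2 = 3 - 4 = -1)
V(k) = 1 + k² + k/2 (V(k) = (k² + k/2) + 1 = 1 + k² + k/2)
V(-4)*(-98) + R = (1 + (-4)² + (½)*(-4))*(-98) - 1 = (1 + 16 - 2)*(-98) - 1 = 15*(-98) - 1 = -1470 - 1 = -1471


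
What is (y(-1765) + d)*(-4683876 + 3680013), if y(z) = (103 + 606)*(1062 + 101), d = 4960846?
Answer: -5807762050419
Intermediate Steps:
y(z) = 824567 (y(z) = 709*1163 = 824567)
(y(-1765) + d)*(-4683876 + 3680013) = (824567 + 4960846)*(-4683876 + 3680013) = 5785413*(-1003863) = -5807762050419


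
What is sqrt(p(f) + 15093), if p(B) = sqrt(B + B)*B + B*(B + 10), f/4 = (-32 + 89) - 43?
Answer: sqrt(18789 + 224*sqrt(7)) ≈ 139.22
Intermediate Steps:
f = 56 (f = 4*((-32 + 89) - 43) = 4*(57 - 43) = 4*14 = 56)
p(B) = B*(10 + B) + sqrt(2)*B**(3/2) (p(B) = sqrt(2*B)*B + B*(10 + B) = (sqrt(2)*sqrt(B))*B + B*(10 + B) = sqrt(2)*B**(3/2) + B*(10 + B) = B*(10 + B) + sqrt(2)*B**(3/2))
sqrt(p(f) + 15093) = sqrt((56**2 + 10*56 + sqrt(2)*56**(3/2)) + 15093) = sqrt((3136 + 560 + sqrt(2)*(112*sqrt(14))) + 15093) = sqrt((3136 + 560 + 224*sqrt(7)) + 15093) = sqrt((3696 + 224*sqrt(7)) + 15093) = sqrt(18789 + 224*sqrt(7))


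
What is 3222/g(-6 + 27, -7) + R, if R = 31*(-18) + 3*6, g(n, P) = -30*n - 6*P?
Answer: -53457/98 ≈ -545.48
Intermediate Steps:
R = -540 (R = -558 + 18 = -540)
3222/g(-6 + 27, -7) + R = 3222/(-30*(-6 + 27) - 6*(-7)) - 540 = 3222/(-30*21 + 42) - 540 = 3222/(-630 + 42) - 540 = 3222/(-588) - 540 = 3222*(-1/588) - 540 = -537/98 - 540 = -53457/98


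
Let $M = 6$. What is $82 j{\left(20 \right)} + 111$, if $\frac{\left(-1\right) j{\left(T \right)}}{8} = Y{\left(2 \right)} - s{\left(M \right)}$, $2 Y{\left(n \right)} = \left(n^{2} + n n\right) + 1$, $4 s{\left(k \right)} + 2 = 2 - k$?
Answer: $-3825$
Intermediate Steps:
$s{\left(k \right)} = - \frac{k}{4}$ ($s{\left(k \right)} = - \frac{1}{2} + \frac{2 - k}{4} = - \frac{1}{2} - \left(- \frac{1}{2} + \frac{k}{4}\right) = - \frac{k}{4}$)
$Y{\left(n \right)} = \frac{1}{2} + n^{2}$ ($Y{\left(n \right)} = \frac{\left(n^{2} + n n\right) + 1}{2} = \frac{\left(n^{2} + n^{2}\right) + 1}{2} = \frac{2 n^{2} + 1}{2} = \frac{1 + 2 n^{2}}{2} = \frac{1}{2} + n^{2}$)
$j{\left(T \right)} = -48$ ($j{\left(T \right)} = - 8 \left(\left(\frac{1}{2} + 2^{2}\right) - \left(- \frac{1}{4}\right) 6\right) = - 8 \left(\left(\frac{1}{2} + 4\right) - - \frac{3}{2}\right) = - 8 \left(\frac{9}{2} + \frac{3}{2}\right) = \left(-8\right) 6 = -48$)
$82 j{\left(20 \right)} + 111 = 82 \left(-48\right) + 111 = -3936 + 111 = -3825$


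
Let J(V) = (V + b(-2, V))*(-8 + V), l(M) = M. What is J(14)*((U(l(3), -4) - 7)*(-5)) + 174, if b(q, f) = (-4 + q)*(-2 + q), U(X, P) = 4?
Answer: 3594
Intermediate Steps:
J(V) = (-8 + V)*(24 + V) (J(V) = (V + (8 + (-2)**2 - 6*(-2)))*(-8 + V) = (V + (8 + 4 + 12))*(-8 + V) = (V + 24)*(-8 + V) = (24 + V)*(-8 + V) = (-8 + V)*(24 + V))
J(14)*((U(l(3), -4) - 7)*(-5)) + 174 = (-192 + 14**2 + 16*14)*((4 - 7)*(-5)) + 174 = (-192 + 196 + 224)*(-3*(-5)) + 174 = 228*15 + 174 = 3420 + 174 = 3594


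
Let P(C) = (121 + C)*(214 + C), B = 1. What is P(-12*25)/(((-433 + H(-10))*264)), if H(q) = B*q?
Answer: -7697/58476 ≈ -0.13163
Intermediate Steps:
H(q) = q (H(q) = 1*q = q)
P(-12*25)/(((-433 + H(-10))*264)) = (25894 + (-12*25)**2 + 335*(-12*25))/(((-433 - 10)*264)) = (25894 + (-300)**2 + 335*(-300))/((-443*264)) = (25894 + 90000 - 100500)/(-116952) = 15394*(-1/116952) = -7697/58476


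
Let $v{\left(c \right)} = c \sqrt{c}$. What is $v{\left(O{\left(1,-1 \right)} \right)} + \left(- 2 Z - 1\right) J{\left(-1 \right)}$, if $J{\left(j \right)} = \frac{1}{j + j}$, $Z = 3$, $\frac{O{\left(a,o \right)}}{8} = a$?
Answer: $\frac{7}{2} + 16 \sqrt{2} \approx 26.127$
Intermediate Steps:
$O{\left(a,o \right)} = 8 a$
$J{\left(j \right)} = \frac{1}{2 j}$
$v{\left(c \right)} = c^{\frac{3}{2}}$
$v{\left(O{\left(1,-1 \right)} \right)} + \left(- 2 Z - 1\right) J{\left(-1 \right)} = \left(8 \cdot 1\right)^{\frac{3}{2}} + \left(\left(-2\right) 3 - 1\right) \frac{1}{2 \left(-1\right)} = 8^{\frac{3}{2}} + \left(-6 - 1\right) \frac{1}{2} \left(-1\right) = 16 \sqrt{2} - - \frac{7}{2} = 16 \sqrt{2} + \frac{7}{2} = \frac{7}{2} + 16 \sqrt{2}$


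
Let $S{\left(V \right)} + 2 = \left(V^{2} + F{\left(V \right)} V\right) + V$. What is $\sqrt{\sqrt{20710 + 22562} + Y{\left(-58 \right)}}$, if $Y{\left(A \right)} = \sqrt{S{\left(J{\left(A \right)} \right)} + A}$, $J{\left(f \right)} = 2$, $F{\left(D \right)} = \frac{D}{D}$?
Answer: $\sqrt{6 \sqrt{1202} + 2 i \sqrt{13}} \approx 14.425 + 0.25 i$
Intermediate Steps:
$F{\left(D \right)} = 1$
$S{\left(V \right)} = -2 + V^{2} + 2 V$ ($S{\left(V \right)} = -2 + \left(\left(V^{2} + 1 V\right) + V\right) = -2 + \left(\left(V^{2} + V\right) + V\right) = -2 + \left(\left(V + V^{2}\right) + V\right) = -2 + \left(V^{2} + 2 V\right) = -2 + V^{2} + 2 V$)
$Y{\left(A \right)} = \sqrt{6 + A}$ ($Y{\left(A \right)} = \sqrt{\left(-2 + 2^{2} + 2 \cdot 2\right) + A} = \sqrt{\left(-2 + 4 + 4\right) + A} = \sqrt{6 + A}$)
$\sqrt{\sqrt{20710 + 22562} + Y{\left(-58 \right)}} = \sqrt{\sqrt{20710 + 22562} + \sqrt{6 - 58}} = \sqrt{\sqrt{43272} + \sqrt{-52}} = \sqrt{6 \sqrt{1202} + 2 i \sqrt{13}}$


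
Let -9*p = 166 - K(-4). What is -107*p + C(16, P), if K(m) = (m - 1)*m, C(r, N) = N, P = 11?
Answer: 15721/9 ≈ 1746.8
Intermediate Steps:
K(m) = m*(-1 + m) (K(m) = (-1 + m)*m = m*(-1 + m))
p = -146/9 (p = -(166 - (-4)*(-1 - 4))/9 = -(166 - (-4)*(-5))/9 = -(166 - 1*20)/9 = -(166 - 20)/9 = -⅑*146 = -146/9 ≈ -16.222)
-107*p + C(16, P) = -107*(-146/9) + 11 = 15622/9 + 11 = 15721/9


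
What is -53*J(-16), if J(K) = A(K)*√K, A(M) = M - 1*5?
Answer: 4452*I ≈ 4452.0*I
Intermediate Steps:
A(M) = -5 + M (A(M) = M - 5 = -5 + M)
J(K) = √K*(-5 + K) (J(K) = (-5 + K)*√K = √K*(-5 + K))
-53*J(-16) = -53*√(-16)*(-5 - 16) = -53*4*I*(-21) = -(-4452)*I = 4452*I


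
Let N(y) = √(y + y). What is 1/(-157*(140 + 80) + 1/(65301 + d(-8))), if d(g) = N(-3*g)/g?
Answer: -147286179467334/5087264636546219821 - √3/10174529273092439642 ≈ -2.8952e-5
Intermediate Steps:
N(y) = √2*√y (N(y) = √(2*y) = √2*√y)
d(g) = √6*√(-g)/g (d(g) = (√2*√(-3*g))/g = (√2*(√3*√(-g)))/g = (√6*√(-g))/g = √6*√(-g)/g)
1/(-157*(140 + 80) + 1/(65301 + d(-8))) = 1/(-157*(140 + 80) + 1/(65301 - √6/√(-1*(-8)))) = 1/(-157*220 + 1/(65301 - √6/√8)) = 1/(-34540 + 1/(65301 - √6*√2/4)) = 1/(-34540 + 1/(65301 - √3/2))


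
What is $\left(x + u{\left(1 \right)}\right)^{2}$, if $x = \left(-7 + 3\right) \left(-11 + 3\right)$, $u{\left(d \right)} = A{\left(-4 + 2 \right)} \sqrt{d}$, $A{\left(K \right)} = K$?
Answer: $900$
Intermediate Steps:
$u{\left(d \right)} = - 2 \sqrt{d}$ ($u{\left(d \right)} = \left(-4 + 2\right) \sqrt{d} = - 2 \sqrt{d}$)
$x = 32$ ($x = \left(-4\right) \left(-8\right) = 32$)
$\left(x + u{\left(1 \right)}\right)^{2} = \left(32 - 2 \sqrt{1}\right)^{2} = \left(32 - 2\right)^{2} = 30^{2} = 900$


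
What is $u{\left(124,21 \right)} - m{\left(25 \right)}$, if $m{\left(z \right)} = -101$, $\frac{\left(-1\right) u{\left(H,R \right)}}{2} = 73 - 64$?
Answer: $83$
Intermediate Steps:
$u{\left(H,R \right)} = -18$ ($u{\left(H,R \right)} = - 2 \left(73 - 64\right) = \left(-2\right) 9 = -18$)
$u{\left(124,21 \right)} - m{\left(25 \right)} = -18 - -101 = -18 + 101 = 83$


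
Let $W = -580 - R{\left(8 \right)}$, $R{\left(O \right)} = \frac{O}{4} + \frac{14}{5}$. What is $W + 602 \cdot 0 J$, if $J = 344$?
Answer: $- \frac{2924}{5} \approx -584.8$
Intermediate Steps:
$R{\left(O \right)} = \frac{14}{5} + \frac{O}{4}$ ($R{\left(O \right)} = O \frac{1}{4} + 14 \cdot \frac{1}{5} = \frac{O}{4} + \frac{14}{5} = \frac{14}{5} + \frac{O}{4}$)
$W = - \frac{2924}{5}$ ($W = -580 - \left(\frac{14}{5} + \frac{1}{4} \cdot 8\right) = -580 - \left(\frac{14}{5} + 2\right) = -580 - \frac{24}{5} = - \frac{2924}{5} \approx -584.8$)
$W + 602 \cdot 0 J = - \frac{2924}{5} + 602 \cdot 0 \cdot 344 = - \frac{2924}{5} + 602 \cdot 0 = - \frac{2924}{5} + 0 = - \frac{2924}{5}$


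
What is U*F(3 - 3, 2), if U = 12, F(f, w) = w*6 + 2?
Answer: 168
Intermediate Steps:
F(f, w) = 2 + 6*w (F(f, w) = 6*w + 2 = 2 + 6*w)
U*F(3 - 3, 2) = 12*(2 + 6*2) = 12*(2 + 12) = 12*14 = 168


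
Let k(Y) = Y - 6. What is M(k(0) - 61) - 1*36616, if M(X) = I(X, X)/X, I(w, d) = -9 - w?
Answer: -2453330/67 ≈ -36617.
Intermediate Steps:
k(Y) = -6 + Y
M(X) = (-9 - X)/X
M(k(0) - 61) - 1*36616 = (-9 - ((-6 + 0) - 61))/((-6 + 0) - 61) - 1*36616 = (-9 - (-6 - 61))/(-6 - 61) - 36616 = (-9 - 1*(-67))/(-67) - 36616 = -(-9 + 67)/67 - 36616 = -1/67*58 - 36616 = -58/67 - 36616 = -2453330/67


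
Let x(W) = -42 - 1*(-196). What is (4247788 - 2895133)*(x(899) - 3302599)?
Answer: -4467068741475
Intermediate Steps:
x(W) = 154 (x(W) = -42 + 196 = 154)
(4247788 - 2895133)*(x(899) - 3302599) = (4247788 - 2895133)*(154 - 3302599) = 1352655*(-3302445) = -4467068741475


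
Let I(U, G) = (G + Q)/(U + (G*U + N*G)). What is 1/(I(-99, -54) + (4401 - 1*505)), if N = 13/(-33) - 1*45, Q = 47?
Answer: 84681/329917099 ≈ 0.00025667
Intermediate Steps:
N = -1498/33 (N = 13*(-1/33) - 45 = -13/33 - 45 = -1498/33 ≈ -45.394)
I(U, G) = (47 + G)/(U - 1498*G/33 + G*U) (I(U, G) = (G + 47)/(U + (G*U - 1498*G/33)) = (47 + G)/(U + (-1498*G/33 + G*U)) = (47 + G)/(U - 1498*G/33 + G*U))
1/(I(-99, -54) + (4401 - 1*505)) = 1/(33*(47 - 54)/(-1498*(-54) + 33*(-99) + 33*(-54)*(-99)) + (4401 - 1*505)) = 1/(33*(-7)/(80892 - 3267 + 176418) + (4401 - 505)) = 1/(33*(-7)/254043 + 3896) = 1/(33*(1/254043)*(-7) + 3896) = 1/(-77/84681 + 3896) = 1/(329917099/84681) = 84681/329917099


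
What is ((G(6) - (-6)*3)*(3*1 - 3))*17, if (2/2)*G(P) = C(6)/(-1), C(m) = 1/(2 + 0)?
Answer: 0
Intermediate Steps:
C(m) = ½ (C(m) = 1/2 = ½)
G(P) = -½ (G(P) = (½)/(-1) = (½)*(-1) = -½)
((G(6) - (-6)*3)*(3*1 - 3))*17 = ((-½ - (-6)*3)*(3*1 - 3))*17 = ((-½ - 1*(-18))*(3 - 3))*17 = ((-½ + 18)*0)*17 = ((35/2)*0)*17 = 0*17 = 0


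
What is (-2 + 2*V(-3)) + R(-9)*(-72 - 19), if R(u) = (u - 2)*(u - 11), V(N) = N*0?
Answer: -20022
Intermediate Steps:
V(N) = 0
R(u) = (-11 + u)*(-2 + u) (R(u) = (-2 + u)*(-11 + u) = (-11 + u)*(-2 + u))
(-2 + 2*V(-3)) + R(-9)*(-72 - 19) = (-2 + 2*0) + (22 + (-9)² - 13*(-9))*(-72 - 19) = (-2 + 0) + (22 + 81 + 117)*(-91) = -2 + 220*(-91) = -2 - 20020 = -20022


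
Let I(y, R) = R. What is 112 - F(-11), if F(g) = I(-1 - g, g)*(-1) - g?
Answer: 90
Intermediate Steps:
F(g) = -2*g (F(g) = g*(-1) - g = -g - g = -2*g)
112 - F(-11) = 112 - (-2)*(-11) = 112 - 1*22 = 112 - 22 = 90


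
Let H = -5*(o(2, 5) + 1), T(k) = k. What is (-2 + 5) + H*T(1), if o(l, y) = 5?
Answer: -27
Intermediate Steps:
H = -30 (H = -5*(5 + 1) = -5*6 = -30)
(-2 + 5) + H*T(1) = (-2 + 5) - 30*1 = 3 - 30 = -27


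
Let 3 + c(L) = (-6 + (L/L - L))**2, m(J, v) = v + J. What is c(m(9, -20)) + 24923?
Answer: 24956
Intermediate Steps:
m(J, v) = J + v
c(L) = -3 + (-5 - L)**2 (c(L) = -3 + (-6 + (L/L - L))**2 = -3 + (-6 + (1 - L))**2 = -3 + (-5 - L)**2)
c(m(9, -20)) + 24923 = (-3 + (5 + (9 - 20))**2) + 24923 = (-3 + (5 - 11)**2) + 24923 = (-3 + (-6)**2) + 24923 = (-3 + 36) + 24923 = 33 + 24923 = 24956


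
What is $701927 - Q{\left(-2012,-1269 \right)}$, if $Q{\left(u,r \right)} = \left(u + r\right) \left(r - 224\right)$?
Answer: $-4196606$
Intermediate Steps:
$Q{\left(u,r \right)} = \left(-224 + r\right) \left(r + u\right)$ ($Q{\left(u,r \right)} = \left(r + u\right) \left(-224 + r\right) = \left(-224 + r\right) \left(r + u\right)$)
$701927 - Q{\left(-2012,-1269 \right)} = 701927 - \left(\left(-1269\right)^{2} - -284256 - -450688 - -2553228\right) = 701927 - \left(1610361 + 284256 + 450688 + 2553228\right) = 701927 - 4898533 = -4196606$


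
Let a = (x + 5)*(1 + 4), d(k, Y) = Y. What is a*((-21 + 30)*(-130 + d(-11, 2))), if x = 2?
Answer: -40320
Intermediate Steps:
a = 35 (a = (2 + 5)*(1 + 4) = 7*5 = 35)
a*((-21 + 30)*(-130 + d(-11, 2))) = 35*((-21 + 30)*(-130 + 2)) = 35*(9*(-128)) = 35*(-1152) = -40320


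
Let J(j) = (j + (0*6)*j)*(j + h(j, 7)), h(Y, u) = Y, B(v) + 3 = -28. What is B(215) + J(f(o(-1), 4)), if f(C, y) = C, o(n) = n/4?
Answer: -247/8 ≈ -30.875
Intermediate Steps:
B(v) = -31 (B(v) = -3 - 28 = -31)
o(n) = n/4 (o(n) = n*(1/4) = n/4)
J(j) = 2*j**2 (J(j) = (j + (0*6)*j)*(j + j) = (j + 0*j)*(2*j) = (j + 0)*(2*j) = j*(2*j) = 2*j**2)
B(215) + J(f(o(-1), 4)) = -31 + 2*((1/4)*(-1))**2 = -31 + 2*(-1/4)**2 = -31 + 2*(1/16) = -31 + 1/8 = -247/8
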